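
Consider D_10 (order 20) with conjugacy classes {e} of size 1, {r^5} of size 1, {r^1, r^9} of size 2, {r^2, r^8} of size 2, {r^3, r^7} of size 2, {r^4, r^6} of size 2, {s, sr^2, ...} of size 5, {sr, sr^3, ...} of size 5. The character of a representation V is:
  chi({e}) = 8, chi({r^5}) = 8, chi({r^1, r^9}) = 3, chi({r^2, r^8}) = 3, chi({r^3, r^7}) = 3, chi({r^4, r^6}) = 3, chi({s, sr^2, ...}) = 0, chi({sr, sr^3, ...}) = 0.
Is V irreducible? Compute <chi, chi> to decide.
Not irreducible (reducible): <chi, chi> = 10 > 1.

Reasoning: <chi, chi> = (1/|G|) sum_C |C| * |chi(C)|^2 = (1/20)[1*|8|^2 + 1*|8|^2 + 2*|3|^2 + 2*|3|^2 + 2*|3|^2 + 2*|3|^2 + 5*|0|^2 + 5*|0|^2]
  = (1/20)[(64) + (64) + (18) + (18) + (18) + (18) + (0) + (0)] = 200/20 = 10.
A character is irreducible iff <chi, chi> = 1, so this representation is reducible.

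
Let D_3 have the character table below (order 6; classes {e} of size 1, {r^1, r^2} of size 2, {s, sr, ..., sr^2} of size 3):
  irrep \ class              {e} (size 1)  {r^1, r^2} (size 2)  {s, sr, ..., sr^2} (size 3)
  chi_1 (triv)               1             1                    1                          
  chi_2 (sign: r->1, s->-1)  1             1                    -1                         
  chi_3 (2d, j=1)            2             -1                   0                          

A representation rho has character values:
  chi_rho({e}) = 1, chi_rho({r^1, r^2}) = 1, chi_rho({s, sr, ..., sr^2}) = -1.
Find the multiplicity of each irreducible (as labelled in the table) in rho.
Multiplicities: chi_1: 0, chi_2: 1, chi_3: 0.

Why: Use <chi_rho, chi> = (1/|G|) sum_C |C| * chi_rho(C) * conj(chi(C)) with |G| = 6 for each irreducible chi in the table:
  <chi_rho, chi_1> = (1/6)[1*(1)*conj(1) + 2*(1)*conj(1) + 3*(-1)*conj(1)]
      = (1/6)[(1) + (2) + (-3)] = 0/6 = 0
  <chi_rho, chi_2> = (1/6)[1*(1)*conj(1) + 2*(1)*conj(1) + 3*(-1)*conj(-1)]
      = (1/6)[(1) + (2) + (3)] = 6/6 = 1
  <chi_rho, chi_3> = (1/6)[1*(1)*conj(2) + 2*(1)*conj(-1) + 3*(-1)*conj(0)]
      = (1/6)[(2) + (-2) + (0)] = 0/6 = 0
Dimension check: dim(rho) = sum (mult * dim) = 0*1 + 1*1 + 0*2 = 1 = chi_rho(e) = 1.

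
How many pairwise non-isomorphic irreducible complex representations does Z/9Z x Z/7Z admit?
63

The number of irreducible complex representations of a finite group equals its number of conjugacy classes. Z/9Z x Z/7Z is abelian of order 63, so every element is its own conjugacy class: 63 classes, so Z/9Z x Z/7Z (order 63) has exactly 63 irreducible complex representations.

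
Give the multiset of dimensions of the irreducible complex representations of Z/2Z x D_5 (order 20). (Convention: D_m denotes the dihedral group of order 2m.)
Dimensions: 1, 1, 1, 1, 2, 2, 2, 2

There are 8 irreducibles (= number of conjugacy classes). Their dimensions d_i satisfy sum d_i^2 = |G| = 20: 1 + 1 + 1 + 1 + 4 + 4 + 4 + 4 = 20. (For the product with Z/2Z: each of the 2 1-dim characters of Z/2Z tensors with each irrep of D_5, giving 2 copies of each D_5-dimension.)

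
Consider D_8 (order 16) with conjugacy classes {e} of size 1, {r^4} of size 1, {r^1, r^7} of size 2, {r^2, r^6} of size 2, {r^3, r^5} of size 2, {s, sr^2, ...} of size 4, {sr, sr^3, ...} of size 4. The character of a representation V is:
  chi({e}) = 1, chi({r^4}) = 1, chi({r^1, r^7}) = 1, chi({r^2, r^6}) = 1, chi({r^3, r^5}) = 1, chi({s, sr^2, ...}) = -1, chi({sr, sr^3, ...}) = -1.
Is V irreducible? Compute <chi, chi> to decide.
Irreducible: <chi, chi> = 1.

Working: <chi, chi> = (1/|G|) sum_C |C| * |chi(C)|^2 = (1/16)[1*|1|^2 + 1*|1|^2 + 2*|1|^2 + 2*|1|^2 + 2*|1|^2 + 4*|-1|^2 + 4*|-1|^2]
  = (1/16)[(1) + (1) + (2) + (2) + (2) + (4) + (4)] = 16/16 = 1.
A character is irreducible iff <chi, chi> = 1, so this representation is irreducible.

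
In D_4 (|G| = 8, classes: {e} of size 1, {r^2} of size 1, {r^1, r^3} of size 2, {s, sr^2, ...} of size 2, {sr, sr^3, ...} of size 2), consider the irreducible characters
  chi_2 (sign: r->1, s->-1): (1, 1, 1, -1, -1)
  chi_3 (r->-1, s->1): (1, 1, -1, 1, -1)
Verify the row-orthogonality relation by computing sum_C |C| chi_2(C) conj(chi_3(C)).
Sum = 0; so <chi_2, chi_3> = 0 (distinct irreducibles are orthogonal).

Derivation: Compute term by term over conjugacy classes (|C| * chi_2(C) * conj(chi_3(C))):
  1*(1)*conj(1) + 1*(1)*conj(1) + 2*(1)*conj(-1) + 2*(-1)*conj(1) + 2*(-1)*conj(-1)
  = (1) + (1) + (-2) + (-2) + (2)
  = 0.
Dividing by |G| = 8 gives 0/8 = 0, matching the row-orthogonality relation <chi_2, chi_3> = [chi_2 = chi_3].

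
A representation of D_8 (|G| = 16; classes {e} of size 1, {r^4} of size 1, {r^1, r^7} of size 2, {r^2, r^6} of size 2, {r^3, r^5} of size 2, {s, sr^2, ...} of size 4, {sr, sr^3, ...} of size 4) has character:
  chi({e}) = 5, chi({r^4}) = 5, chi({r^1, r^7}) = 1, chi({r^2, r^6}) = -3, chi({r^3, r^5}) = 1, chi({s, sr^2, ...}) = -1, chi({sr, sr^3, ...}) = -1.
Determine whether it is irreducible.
Not irreducible (reducible): <chi, chi> = 5 > 1.

Details: <chi, chi> = (1/|G|) sum_C |C| * |chi(C)|^2 = (1/16)[1*|5|^2 + 1*|5|^2 + 2*|1|^2 + 2*|-3|^2 + 2*|1|^2 + 4*|-1|^2 + 4*|-1|^2]
  = (1/16)[(25) + (25) + (2) + (18) + (2) + (4) + (4)] = 80/16 = 5.
A character is irreducible iff <chi, chi> = 1, so this representation is reducible.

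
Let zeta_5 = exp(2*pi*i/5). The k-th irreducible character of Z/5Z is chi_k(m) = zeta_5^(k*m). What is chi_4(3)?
chi_4(3) = zeta_5^12 = exp(4*I*pi/5)

Explanation: chi_4(3) = zeta_5^(4*3) = zeta_5^12. Since zeta_5^5 = 1, this equals zeta_5^2 = exp(2*pi*i*2/5) = exp(4*I*pi/5).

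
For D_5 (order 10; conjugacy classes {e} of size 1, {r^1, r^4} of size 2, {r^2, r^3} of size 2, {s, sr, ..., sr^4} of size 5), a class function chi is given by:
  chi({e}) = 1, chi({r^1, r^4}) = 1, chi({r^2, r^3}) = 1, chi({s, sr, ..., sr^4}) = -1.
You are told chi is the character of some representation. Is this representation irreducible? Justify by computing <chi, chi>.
Irreducible: <chi, chi> = 1.

Solution. <chi, chi> = (1/|G|) sum_C |C| * |chi(C)|^2 = (1/10)[1*|1|^2 + 2*|1|^2 + 2*|1|^2 + 5*|-1|^2]
  = (1/10)[(1) + (2) + (2) + (5)] = 10/10 = 1.
A character is irreducible iff <chi, chi> = 1, so this representation is irreducible.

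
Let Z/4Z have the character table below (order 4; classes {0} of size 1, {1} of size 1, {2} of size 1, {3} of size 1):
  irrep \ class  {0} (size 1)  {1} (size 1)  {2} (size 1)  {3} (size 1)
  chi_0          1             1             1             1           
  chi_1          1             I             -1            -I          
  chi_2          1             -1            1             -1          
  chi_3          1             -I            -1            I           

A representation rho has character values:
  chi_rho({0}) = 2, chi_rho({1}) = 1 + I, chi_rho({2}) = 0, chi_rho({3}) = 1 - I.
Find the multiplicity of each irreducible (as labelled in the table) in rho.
Multiplicities: chi_0: 1, chi_1: 1, chi_2: 0, chi_3: 0.

Justification: Use <chi_rho, chi> = (1/|G|) sum_C |C| * chi_rho(C) * conj(chi(C)) with |G| = 4 for each irreducible chi in the table:
  <chi_rho, chi_0> = (1/4)[1*(2)*conj(1) + 1*(1 + I)*conj(1) + 1*(0)*conj(1) + 1*(1 - I)*conj(1)]
      = (1/4)[(2) + (1 + I) + (0) + (1 - I)] = 4/4 = 1
  <chi_rho, chi_1> = (1/4)[1*(2)*conj(1) + 1*(1 + I)*conj(I) + 1*(0)*conj(-1) + 1*(1 - I)*conj(-I)]
      = (1/4)[(2) + (1 - I) + (0) + (1 + I)] = 4/4 = 1
  <chi_rho, chi_2> = (1/4)[1*(2)*conj(1) + 1*(1 + I)*conj(-1) + 1*(0)*conj(1) + 1*(1 - I)*conj(-1)]
      = (1/4)[(2) + (-1 - I) + (0) + (-1 + I)] = 0/4 = 0
  <chi_rho, chi_3> = (1/4)[1*(2)*conj(1) + 1*(1 + I)*conj(-I) + 1*(0)*conj(-1) + 1*(1 - I)*conj(I)]
      = (1/4)[(2) + (-1 + I) + (0) + (-1 - I)] = 0/4 = 0
(Exp terms are combined using exp(i*s)*conj(exp(i*t)) = exp(i*(s-t)), and sums of them are collapsed using the identity that for every m > 1 the m distinct m-th roots of unity sum to 0, e.g. 1 + exp(2*I*pi/3) + exp(-2*I*pi/3) = 0.)
Dimension check: dim(rho) = sum (mult * dim) = 1*1 + 1*1 + 0*1 + 0*1 = 2 = chi_rho(e) = 2.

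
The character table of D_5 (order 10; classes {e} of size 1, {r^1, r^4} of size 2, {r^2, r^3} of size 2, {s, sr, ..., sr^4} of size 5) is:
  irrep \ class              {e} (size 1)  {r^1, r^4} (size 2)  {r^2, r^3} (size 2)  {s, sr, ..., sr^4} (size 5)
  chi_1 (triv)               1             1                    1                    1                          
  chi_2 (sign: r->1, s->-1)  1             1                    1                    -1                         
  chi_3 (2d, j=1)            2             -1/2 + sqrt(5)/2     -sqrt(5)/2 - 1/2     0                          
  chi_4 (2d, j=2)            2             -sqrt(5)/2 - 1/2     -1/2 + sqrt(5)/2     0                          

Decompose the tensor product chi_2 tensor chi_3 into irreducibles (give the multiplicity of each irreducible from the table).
chi_2 tensor chi_3 = chi_3 (all other irreducibles have multiplicity 0).

Reasoning: The character of a tensor product is the pointwise product (chi_2 * chi_3)(C) = chi_2(C) * chi_3(C):
  {e}: (1)*(2), {r^1, r^4}: (1)*(-1/2 + sqrt(5)/2), {r^2, r^3}: (1)*(-sqrt(5)/2 - 1/2), {s, sr, ..., sr^4}: (-1)*(0)
so (chi_2 * chi_3) takes values
  {e} -> 2, {r^1, r^4} -> -1/2 + sqrt(5)/2, {r^2, r^3} -> -sqrt(5)/2 - 1/2, {s, sr, ..., sr^4} -> 0.
Now take the inner product of this character with each irreducible chi from the table, <chi_2*chi_3, chi> = (1/10) sum_C |C| (chi_2*chi_3)(C) conj(chi(C)):
  <chi_2*chi_3, chi_1> = (1/10)[1*(2)*conj(1) + 2*(-1/2 + sqrt(5)/2)*conj(1) + 2*(-sqrt(5)/2 - 1/2)*conj(1) + 5*(0)*conj(1)]
      = (1/10)[(2) + (-1 + sqrt(5)) + (-sqrt(5) - 1) + (0)] = 0/10 = 0
  <chi_2*chi_3, chi_2> = (1/10)[1*(2)*conj(1) + 2*(-1/2 + sqrt(5)/2)*conj(1) + 2*(-sqrt(5)/2 - 1/2)*conj(1) + 5*(0)*conj(-1)]
      = (1/10)[(2) + (-1 + sqrt(5)) + (-sqrt(5) - 1) + (0)] = 0/10 = 0
  <chi_2*chi_3, chi_3> = (1/10)[1*(2)*conj(2) + 2*(-1/2 + sqrt(5)/2)*conj(-1/2 + sqrt(5)/2) + 2*(-sqrt(5)/2 - 1/2)*conj(-sqrt(5)/2 - 1/2) + 5*(0)*conj(0)]
      = (1/10)[(4) + (3 - sqrt(5)) + (sqrt(5) + 3) + (0)] = 10/10 = 1
  <chi_2*chi_3, chi_4> = (1/10)[1*(2)*conj(2) + 2*(-1/2 + sqrt(5)/2)*conj(-sqrt(5)/2 - 1/2) + 2*(-sqrt(5)/2 - 1/2)*conj(-1/2 + sqrt(5)/2) + 5*(0)*conj(0)]
      = (1/10)[(4) + (-2) + (-2) + (0)] = 0/10 = 0
Hence the multiplicities are chi_3: 1. Dimension check: dim(chi_2)*dim(chi_3) = 1*2 = 2 and sum (mult * dim) = 1*2 = 2.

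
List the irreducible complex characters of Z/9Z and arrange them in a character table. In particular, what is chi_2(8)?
Character table of Z/9Z (irreps indexed chi_0,...,chi_8 with chi_k(m) = zeta_9^(k*m), zeta_9 = exp(2*pi*i/9)):
  irrep \ class  {0} (size 1)  {1} (size 1)    {2} (size 1)    {3} (size 1)    {4} (size 1)    {5} (size 1)    {6} (size 1)    {7} (size 1)    {8} (size 1)  
  chi_0          1             1               1               1               1               1               1               1               1             
  chi_1          1             exp(2*I*pi/9)   exp(4*I*pi/9)   exp(2*I*pi/3)   exp(8*I*pi/9)   exp(-8*I*pi/9)  exp(-2*I*pi/3)  exp(-4*I*pi/9)  exp(-2*I*pi/9)
  chi_2          1             exp(4*I*pi/9)   exp(8*I*pi/9)   exp(-2*I*pi/3)  exp(-2*I*pi/9)  exp(2*I*pi/9)   exp(2*I*pi/3)   exp(-8*I*pi/9)  exp(-4*I*pi/9)
  chi_3          1             exp(2*I*pi/3)   exp(-2*I*pi/3)  1               exp(2*I*pi/3)   exp(-2*I*pi/3)  1               exp(2*I*pi/3)   exp(-2*I*pi/3)
  chi_4          1             exp(8*I*pi/9)   exp(-2*I*pi/9)  exp(2*I*pi/3)   exp(-4*I*pi/9)  exp(4*I*pi/9)   exp(-2*I*pi/3)  exp(2*I*pi/9)   exp(-8*I*pi/9)
  chi_5          1             exp(-8*I*pi/9)  exp(2*I*pi/9)   exp(-2*I*pi/3)  exp(4*I*pi/9)   exp(-4*I*pi/9)  exp(2*I*pi/3)   exp(-2*I*pi/9)  exp(8*I*pi/9) 
  chi_6          1             exp(-2*I*pi/3)  exp(2*I*pi/3)   1               exp(-2*I*pi/3)  exp(2*I*pi/3)   1               exp(-2*I*pi/3)  exp(2*I*pi/3) 
  chi_7          1             exp(-4*I*pi/9)  exp(-8*I*pi/9)  exp(2*I*pi/3)   exp(2*I*pi/9)   exp(-2*I*pi/9)  exp(-2*I*pi/3)  exp(8*I*pi/9)   exp(4*I*pi/9) 
  chi_8          1             exp(-2*I*pi/9)  exp(-4*I*pi/9)  exp(-2*I*pi/3)  exp(-8*I*pi/9)  exp(8*I*pi/9)   exp(2*I*pi/3)   exp(4*I*pi/9)   exp(2*I*pi/9) 

Spot check: chi_2(8) = zeta_9^(2*8) = zeta_9^16 = exp(-4*I*pi/9).

Solution. Z/9Z is abelian, so all 9 irreducible complex representations are 1-dimensional. They are given by chi_k(m) = zeta_9^(k*m) for k = 0,...,8. Row orthogonality: sum_m chi_k(m) conj(chi_l(m)) = 9 * [k = l].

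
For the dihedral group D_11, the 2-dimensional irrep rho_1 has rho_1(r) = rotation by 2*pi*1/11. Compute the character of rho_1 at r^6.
chi_{rho_1}(r^6) = 2*cos(2*pi*1*6/11) = -2*cos(pi/11)

Argument: rho_1(r^6) is rotation by angle 2*pi*1*6/11, whose trace is 2*cos(2*pi*1*6/11) = -2*cos(pi/11).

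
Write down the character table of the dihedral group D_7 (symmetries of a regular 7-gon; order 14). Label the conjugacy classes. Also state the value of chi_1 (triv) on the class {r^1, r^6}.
Conjugacy classes: {e} of size 1, {r^1, r^6} of size 2, {r^2, r^5} of size 2, {r^3, r^4} of size 2, {s, sr, ..., sr^6} of size 7.
Character table:
  irrep \ class              {e} (size 1)  {r^1, r^6} (size 2)  {r^2, r^5} (size 2)  {r^3, r^4} (size 2)  {s, sr, ..., sr^6} (size 7)
  chi_1 (triv)               1             1                    1                    1                    1                          
  chi_2 (sign: r->1, s->-1)  1             1                    1                    1                    -1                         
  chi_3 (2d, j=1)            2             2*cos(2*pi/7)        -2*cos(3*pi/7)       -2*cos(pi/7)         0                          
  chi_4 (2d, j=2)            2             -2*cos(3*pi/7)       -2*cos(pi/7)         2*cos(2*pi/7)        0                          
  chi_5 (2d, j=3)            2             -2*cos(pi/7)         2*cos(2*pi/7)        -2*cos(3*pi/7)       0                          

Spot check: chi_1 (triv) on {r^1, r^6} = 1.

Explanation: D_7 has order 2*7 = 14 with 5 conjugacy classes, hence 5 irreducibles. Sum of squared dims 1 + 1 + 4 + 4 + 4 = 14 = |G|. Linear characters come from the abelianisation; the 2-dimensional irreps have character r^k -> 2*cos(2*pi*j*k/7), reflections -> 0.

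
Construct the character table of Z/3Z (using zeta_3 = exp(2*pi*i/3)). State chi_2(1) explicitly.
Character table of Z/3Z (irreps indexed chi_0,...,chi_2 with chi_k(m) = zeta_3^(k*m), zeta_3 = exp(2*pi*i/3)):
  irrep \ class  {0} (size 1)  {1} (size 1)    {2} (size 1)  
  chi_0          1             1               1             
  chi_1          1             exp(2*I*pi/3)   exp(-2*I*pi/3)
  chi_2          1             exp(-2*I*pi/3)  exp(2*I*pi/3) 

Spot check: chi_2(1) = zeta_3^(2*1) = zeta_3^2 = exp(-2*I*pi/3).

Working: Z/3Z is abelian, so all 3 irreducible complex representations are 1-dimensional. They are given by chi_k(m) = zeta_3^(k*m) for k = 0,...,2. Row orthogonality: sum_m chi_k(m) conj(chi_l(m)) = 3 * [k = l].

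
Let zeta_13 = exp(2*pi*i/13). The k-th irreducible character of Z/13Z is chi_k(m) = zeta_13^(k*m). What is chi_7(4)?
chi_7(4) = zeta_13^28 = exp(4*I*pi/13)

Argument: chi_7(4) = zeta_13^(7*4) = zeta_13^28. Since zeta_13^13 = 1, this equals zeta_13^2 = exp(2*pi*i*2/13) = exp(4*I*pi/13).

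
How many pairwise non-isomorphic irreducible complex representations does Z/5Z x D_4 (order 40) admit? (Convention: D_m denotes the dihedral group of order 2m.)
25

Details: The number of irreducible complex representations of a finite group equals its number of conjugacy classes. For a direct product, #classes(G x H) = #classes(G) * #classes(H). Z/5Z has 5 classes (abelian), D_4 has 5 classes, so 5 * 5 = 25, so Z/5Z x D_4 (order 40) has exactly 25 irreducible complex representations.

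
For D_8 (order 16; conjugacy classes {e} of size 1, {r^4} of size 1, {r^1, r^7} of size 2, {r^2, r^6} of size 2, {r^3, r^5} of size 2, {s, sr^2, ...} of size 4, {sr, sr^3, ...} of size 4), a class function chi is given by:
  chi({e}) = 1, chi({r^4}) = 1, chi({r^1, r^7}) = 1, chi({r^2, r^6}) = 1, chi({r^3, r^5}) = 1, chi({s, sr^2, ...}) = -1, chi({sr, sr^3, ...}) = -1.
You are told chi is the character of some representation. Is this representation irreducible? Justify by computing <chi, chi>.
Irreducible: <chi, chi> = 1.

Explanation: <chi, chi> = (1/|G|) sum_C |C| * |chi(C)|^2 = (1/16)[1*|1|^2 + 1*|1|^2 + 2*|1|^2 + 2*|1|^2 + 2*|1|^2 + 4*|-1|^2 + 4*|-1|^2]
  = (1/16)[(1) + (1) + (2) + (2) + (2) + (4) + (4)] = 16/16 = 1.
A character is irreducible iff <chi, chi> = 1, so this representation is irreducible.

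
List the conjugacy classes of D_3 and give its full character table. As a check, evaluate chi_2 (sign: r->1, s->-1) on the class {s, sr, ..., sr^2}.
Conjugacy classes: {e} of size 1, {r^1, r^2} of size 2, {s, sr, ..., sr^2} of size 3.
Character table:
  irrep \ class              {e} (size 1)  {r^1, r^2} (size 2)  {s, sr, ..., sr^2} (size 3)
  chi_1 (triv)               1             1                    1                          
  chi_2 (sign: r->1, s->-1)  1             1                    -1                         
  chi_3 (2d, j=1)            2             -1                   0                          

Spot check: chi_2 (sign: r->1, s->-1) on {s, sr, ..., sr^2} = -1.

Derivation: D_3 has order 2*3 = 6 with 3 conjugacy classes, hence 3 irreducibles. Sum of squared dims 1 + 1 + 4 = 6 = |G|. Linear characters come from the abelianisation; the 2-dimensional irreps have character r^k -> 2*cos(2*pi*j*k/3), reflections -> 0.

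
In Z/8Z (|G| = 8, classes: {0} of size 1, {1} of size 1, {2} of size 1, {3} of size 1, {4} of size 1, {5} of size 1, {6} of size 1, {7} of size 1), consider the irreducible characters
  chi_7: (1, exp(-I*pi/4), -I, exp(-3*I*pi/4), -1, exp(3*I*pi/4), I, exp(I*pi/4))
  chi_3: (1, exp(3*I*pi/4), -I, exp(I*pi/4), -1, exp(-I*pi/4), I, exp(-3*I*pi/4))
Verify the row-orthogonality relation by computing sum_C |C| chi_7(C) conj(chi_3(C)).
Sum = 0; so <chi_7, chi_3> = 0 (distinct irreducibles are orthogonal).

Argument: Compute term by term over conjugacy classes (|C| * chi_7(C) * conj(chi_3(C))):
  1*(1)*conj(1) + 1*(exp(-I*pi/4))*conj(exp(3*I*pi/4)) + 1*(-I)*conj(-I) + 1*(exp(-3*I*pi/4))*conj(exp(I*pi/4)) + 1*(-1)*conj(-1) + 1*(exp(3*I*pi/4))*conj(exp(-I*pi/4)) + 1*(I)*conj(I) + 1*(exp(I*pi/4))*conj(exp(-3*I*pi/4))
  = (1) + (-1) + (1) + (-1) + (1) + (-1) + (1) + (-1)
  = 0.
(Exp terms are combined using exp(i*s)*conj(exp(i*t)) = exp(i*(s-t)), and sums of them are collapsed using the identity that for every m > 1 the m distinct m-th roots of unity sum to 0, e.g. 1 + exp(2*I*pi/3) + exp(-2*I*pi/3) = 0.)
Dividing by |G| = 8 gives 0/8 = 0, matching the row-orthogonality relation <chi_7, chi_3> = [chi_7 = chi_3].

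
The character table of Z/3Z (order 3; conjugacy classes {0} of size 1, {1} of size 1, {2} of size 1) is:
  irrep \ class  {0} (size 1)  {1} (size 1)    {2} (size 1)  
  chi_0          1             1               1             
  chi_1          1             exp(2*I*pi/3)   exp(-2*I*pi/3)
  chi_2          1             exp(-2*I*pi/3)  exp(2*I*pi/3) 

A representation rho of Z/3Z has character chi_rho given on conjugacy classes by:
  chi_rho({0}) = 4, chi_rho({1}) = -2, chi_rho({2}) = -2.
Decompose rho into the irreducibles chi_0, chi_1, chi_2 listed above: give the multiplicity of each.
Multiplicities: chi_0: 0, chi_1: 2, chi_2: 2.

Derivation: Use <chi_rho, chi> = (1/|G|) sum_C |C| * chi_rho(C) * conj(chi(C)) with |G| = 3 for each irreducible chi in the table:
  <chi_rho, chi_0> = (1/3)[1*(4)*conj(1) + 1*(-2)*conj(1) + 1*(-2)*conj(1)]
      = (1/3)[(4) + (-2) + (-2)] = 0/3 = 0
  <chi_rho, chi_1> = (1/3)[1*(4)*conj(1) + 1*(-2)*conj(exp(2*I*pi/3)) + 1*(-2)*conj(exp(-2*I*pi/3))]
      = (1/3)[(4) + (2 + 2*exp(2*I*pi/3)) + (2 + 2*exp(-2*I*pi/3))] = 6/3 = 2
  <chi_rho, chi_2> = (1/3)[1*(4)*conj(1) + 1*(-2)*conj(exp(-2*I*pi/3)) + 1*(-2)*conj(exp(2*I*pi/3))]
      = (1/3)[(4) + (2 + 2*exp(-2*I*pi/3)) + (2 + 2*exp(2*I*pi/3))] = 6/3 = 2
(Exp terms are combined using exp(i*s)*conj(exp(i*t)) = exp(i*(s-t)), and sums of them are collapsed using the identity that for every m > 1 the m distinct m-th roots of unity sum to 0, e.g. 1 + exp(2*I*pi/3) + exp(-2*I*pi/3) = 0.)
Dimension check: dim(rho) = sum (mult * dim) = 0*1 + 2*1 + 2*1 = 4 = chi_rho(e) = 4.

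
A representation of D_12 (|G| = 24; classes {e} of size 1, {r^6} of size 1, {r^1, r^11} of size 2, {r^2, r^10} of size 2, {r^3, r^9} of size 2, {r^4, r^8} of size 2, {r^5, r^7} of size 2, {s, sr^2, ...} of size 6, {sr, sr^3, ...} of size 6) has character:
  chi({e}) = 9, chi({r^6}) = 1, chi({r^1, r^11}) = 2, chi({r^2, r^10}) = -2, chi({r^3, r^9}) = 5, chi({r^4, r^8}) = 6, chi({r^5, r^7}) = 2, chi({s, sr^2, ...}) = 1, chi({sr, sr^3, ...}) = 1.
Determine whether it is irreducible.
Not irreducible (reducible): <chi, chi> = 10 > 1.

<chi, chi> = (1/|G|) sum_C |C| * |chi(C)|^2 = (1/24)[1*|9|^2 + 1*|1|^2 + 2*|2|^2 + 2*|-2|^2 + 2*|5|^2 + 2*|6|^2 + 2*|2|^2 + 6*|1|^2 + 6*|1|^2]
  = (1/24)[(81) + (1) + (8) + (8) + (50) + (72) + (8) + (6) + (6)] = 240/24 = 10.
A character is irreducible iff <chi, chi> = 1, so this representation is reducible.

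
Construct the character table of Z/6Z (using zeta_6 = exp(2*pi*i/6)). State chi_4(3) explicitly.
Character table of Z/6Z (irreps indexed chi_0,...,chi_5 with chi_k(m) = zeta_6^(k*m), zeta_6 = exp(2*pi*i/6)):
  irrep \ class  {0} (size 1)  {1} (size 1)    {2} (size 1)    {3} (size 1)  {4} (size 1)    {5} (size 1)  
  chi_0          1             1               1               1             1               1             
  chi_1          1             exp(I*pi/3)     exp(2*I*pi/3)   -1            exp(-2*I*pi/3)  exp(-I*pi/3)  
  chi_2          1             exp(2*I*pi/3)   exp(-2*I*pi/3)  1             exp(2*I*pi/3)   exp(-2*I*pi/3)
  chi_3          1             -1              1               -1            1               -1            
  chi_4          1             exp(-2*I*pi/3)  exp(2*I*pi/3)   1             exp(-2*I*pi/3)  exp(2*I*pi/3) 
  chi_5          1             exp(-I*pi/3)    exp(-2*I*pi/3)  -1            exp(2*I*pi/3)   exp(I*pi/3)   

Spot check: chi_4(3) = zeta_6^(4*3) = zeta_6^12 = 1.

Derivation: Z/6Z is abelian, so all 6 irreducible complex representations are 1-dimensional. They are given by chi_k(m) = zeta_6^(k*m) for k = 0,...,5. Row orthogonality: sum_m chi_k(m) conj(chi_l(m)) = 6 * [k = l].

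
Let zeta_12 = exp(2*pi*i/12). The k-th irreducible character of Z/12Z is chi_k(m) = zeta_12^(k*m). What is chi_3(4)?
chi_3(4) = zeta_12^12 = 1

Explanation: chi_3(4) = zeta_12^(3*4) = zeta_12^12. Since zeta_12^12 = 1, this equals zeta_12^0 = exp(2*pi*i*0/12) = 1.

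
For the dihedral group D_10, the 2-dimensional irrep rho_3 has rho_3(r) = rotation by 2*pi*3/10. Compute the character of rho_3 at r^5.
chi_{rho_3}(r^5) = 2*cos(2*pi*3*5/10) = -2

Why: rho_3(r^5) is rotation by angle 2*pi*3*5/10, whose trace is 2*cos(2*pi*3*5/10) = -2.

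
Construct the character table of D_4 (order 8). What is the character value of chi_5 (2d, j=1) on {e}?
Conjugacy classes: {e} of size 1, {r^2} of size 1, {r^1, r^3} of size 2, {s, sr^2, ...} of size 2, {sr, sr^3, ...} of size 2.
Character table:
  irrep \ class              {e} (size 1)  {r^2} (size 1)  {r^1, r^3} (size 2)  {s, sr^2, ...} (size 2)  {sr, sr^3, ...} (size 2)
  chi_1 (triv)               1             1               1                    1                        1                       
  chi_2 (sign: r->1, s->-1)  1             1               1                    -1                       -1                      
  chi_3 (r->-1, s->1)        1             1               -1                   1                        -1                      
  chi_4 (r->-1, s->-1)       1             1               -1                   -1                       1                       
  chi_5 (2d, j=1)            2             -2              0                    0                        0                       

Spot check: chi_5 (2d, j=1) on {e} = 2.

Justification: D_4 has order 2*4 = 8 with 5 conjugacy classes, hence 5 irreducibles. Sum of squared dims 1 + 1 + 1 + 1 + 4 = 8 = |G|. Linear characters come from the abelianisation; the 2-dimensional irreps have character r^k -> 2*cos(2*pi*j*k/4), reflections -> 0.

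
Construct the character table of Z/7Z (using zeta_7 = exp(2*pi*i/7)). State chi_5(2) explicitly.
Character table of Z/7Z (irreps indexed chi_0,...,chi_6 with chi_k(m) = zeta_7^(k*m), zeta_7 = exp(2*pi*i/7)):
  irrep \ class  {0} (size 1)  {1} (size 1)    {2} (size 1)    {3} (size 1)    {4} (size 1)    {5} (size 1)    {6} (size 1)  
  chi_0          1             1               1               1               1               1               1             
  chi_1          1             exp(2*I*pi/7)   exp(4*I*pi/7)   exp(6*I*pi/7)   exp(-6*I*pi/7)  exp(-4*I*pi/7)  exp(-2*I*pi/7)
  chi_2          1             exp(4*I*pi/7)   exp(-6*I*pi/7)  exp(-2*I*pi/7)  exp(2*I*pi/7)   exp(6*I*pi/7)   exp(-4*I*pi/7)
  chi_3          1             exp(6*I*pi/7)   exp(-2*I*pi/7)  exp(4*I*pi/7)   exp(-4*I*pi/7)  exp(2*I*pi/7)   exp(-6*I*pi/7)
  chi_4          1             exp(-6*I*pi/7)  exp(2*I*pi/7)   exp(-4*I*pi/7)  exp(4*I*pi/7)   exp(-2*I*pi/7)  exp(6*I*pi/7) 
  chi_5          1             exp(-4*I*pi/7)  exp(6*I*pi/7)   exp(2*I*pi/7)   exp(-2*I*pi/7)  exp(-6*I*pi/7)  exp(4*I*pi/7) 
  chi_6          1             exp(-2*I*pi/7)  exp(-4*I*pi/7)  exp(-6*I*pi/7)  exp(6*I*pi/7)   exp(4*I*pi/7)   exp(2*I*pi/7) 

Spot check: chi_5(2) = zeta_7^(5*2) = zeta_7^10 = exp(6*I*pi/7).

Why: Z/7Z is abelian, so all 7 irreducible complex representations are 1-dimensional. They are given by chi_k(m) = zeta_7^(k*m) for k = 0,...,6. Row orthogonality: sum_m chi_k(m) conj(chi_l(m)) = 7 * [k = l].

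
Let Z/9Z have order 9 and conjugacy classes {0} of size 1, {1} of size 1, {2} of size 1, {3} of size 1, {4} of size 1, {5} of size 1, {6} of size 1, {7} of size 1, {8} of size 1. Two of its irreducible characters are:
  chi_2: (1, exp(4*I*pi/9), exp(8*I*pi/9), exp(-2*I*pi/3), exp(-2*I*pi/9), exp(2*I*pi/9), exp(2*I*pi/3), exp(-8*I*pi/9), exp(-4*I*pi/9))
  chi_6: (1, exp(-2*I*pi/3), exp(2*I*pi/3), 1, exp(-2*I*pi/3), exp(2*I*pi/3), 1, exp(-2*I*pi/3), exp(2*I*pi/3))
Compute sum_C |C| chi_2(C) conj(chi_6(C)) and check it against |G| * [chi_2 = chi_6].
Sum = 0; so <chi_2, chi_6> = 0 (distinct irreducibles are orthogonal).

Working: Compute term by term over conjugacy classes (|C| * chi_2(C) * conj(chi_6(C))):
  1*(1)*conj(1) + 1*(exp(4*I*pi/9))*conj(exp(-2*I*pi/3)) + 1*(exp(8*I*pi/9))*conj(exp(2*I*pi/3)) + 1*(exp(-2*I*pi/3))*conj(1) + 1*(exp(-2*I*pi/9))*conj(exp(-2*I*pi/3)) + 1*(exp(2*I*pi/9))*conj(exp(2*I*pi/3)) + 1*(exp(2*I*pi/3))*conj(1) + 1*(exp(-8*I*pi/9))*conj(exp(-2*I*pi/3)) + 1*(exp(-4*I*pi/9))*conj(exp(2*I*pi/3))
  = (1) + (exp(-8*I*pi/9)) + (exp(2*I*pi/9)) + (exp(-2*I*pi/3)) + (exp(4*I*pi/9)) + (exp(-4*I*pi/9)) + (exp(2*I*pi/3)) + (exp(-2*I*pi/9)) + (exp(8*I*pi/9))
  = 0.
(Exp terms are combined using exp(i*s)*conj(exp(i*t)) = exp(i*(s-t)), and sums of them are collapsed using the identity that for every m > 1 the m distinct m-th roots of unity sum to 0, e.g. 1 + exp(2*I*pi/3) + exp(-2*I*pi/3) = 0.)
Dividing by |G| = 9 gives 0/9 = 0, matching the row-orthogonality relation <chi_2, chi_6> = [chi_2 = chi_6].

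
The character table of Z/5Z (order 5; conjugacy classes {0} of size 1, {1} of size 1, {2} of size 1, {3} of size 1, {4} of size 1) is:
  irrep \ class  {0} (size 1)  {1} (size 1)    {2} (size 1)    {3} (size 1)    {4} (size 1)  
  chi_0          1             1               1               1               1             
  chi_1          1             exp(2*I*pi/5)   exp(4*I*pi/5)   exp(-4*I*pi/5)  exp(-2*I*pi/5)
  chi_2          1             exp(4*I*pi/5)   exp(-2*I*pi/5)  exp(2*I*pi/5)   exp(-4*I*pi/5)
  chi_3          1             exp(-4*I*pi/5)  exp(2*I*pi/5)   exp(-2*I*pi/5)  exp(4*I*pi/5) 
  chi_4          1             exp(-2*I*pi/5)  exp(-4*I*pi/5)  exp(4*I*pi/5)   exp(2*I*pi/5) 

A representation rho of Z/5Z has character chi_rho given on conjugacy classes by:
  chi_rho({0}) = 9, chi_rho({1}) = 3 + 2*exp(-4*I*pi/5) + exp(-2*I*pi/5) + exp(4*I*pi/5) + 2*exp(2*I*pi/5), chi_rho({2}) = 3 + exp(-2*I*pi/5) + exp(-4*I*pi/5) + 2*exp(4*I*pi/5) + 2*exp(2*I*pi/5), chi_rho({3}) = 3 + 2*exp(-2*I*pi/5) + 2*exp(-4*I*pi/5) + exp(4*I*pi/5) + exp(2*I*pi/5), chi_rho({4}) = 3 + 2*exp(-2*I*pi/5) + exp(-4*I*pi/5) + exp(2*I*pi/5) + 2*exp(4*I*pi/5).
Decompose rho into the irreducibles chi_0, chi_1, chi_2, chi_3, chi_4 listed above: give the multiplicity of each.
Multiplicities: chi_0: 3, chi_1: 2, chi_2: 1, chi_3: 2, chi_4: 1.

Details: Use <chi_rho, chi> = (1/|G|) sum_C |C| * chi_rho(C) * conj(chi(C)) with |G| = 5 for each irreducible chi in the table:
  <chi_rho, chi_0> = (1/5)[1*(9)*conj(1) + 1*(3 + 2*exp(-4*I*pi/5) + exp(-2*I*pi/5) + exp(4*I*pi/5) + 2*exp(2*I*pi/5))*conj(1) + 1*(3 + exp(-2*I*pi/5) + exp(-4*I*pi/5) + 2*exp(4*I*pi/5) + 2*exp(2*I*pi/5))*conj(1) + 1*(3 + 2*exp(-2*I*pi/5) + 2*exp(-4*I*pi/5) + exp(4*I*pi/5) + exp(2*I*pi/5))*conj(1) + 1*(3 + 2*exp(-2*I*pi/5) + exp(-4*I*pi/5) + exp(2*I*pi/5) + 2*exp(4*I*pi/5))*conj(1)]
      = (1/5)[(9) + (3 + 2*exp(-4*I*pi/5) + exp(-2*I*pi/5) + exp(4*I*pi/5) + 2*exp(2*I*pi/5)) + (3 + exp(-2*I*pi/5) + exp(-4*I*pi/5) + 2*exp(4*I*pi/5) + 2*exp(2*I*pi/5)) + (3 + 2*exp(-2*I*pi/5) + 2*exp(-4*I*pi/5) + exp(4*I*pi/5) + exp(2*I*pi/5)) + (3 + 2*exp(-2*I*pi/5) + exp(-4*I*pi/5) + exp(2*I*pi/5) + 2*exp(4*I*pi/5))] = 15/5 = 3
  <chi_rho, chi_1> = (1/5)[1*(9)*conj(1) + 1*(3 + 2*exp(-4*I*pi/5) + exp(-2*I*pi/5) + exp(4*I*pi/5) + 2*exp(2*I*pi/5))*conj(exp(2*I*pi/5)) + 1*(3 + exp(-2*I*pi/5) + exp(-4*I*pi/5) + 2*exp(4*I*pi/5) + 2*exp(2*I*pi/5))*conj(exp(4*I*pi/5)) + 1*(3 + 2*exp(-2*I*pi/5) + 2*exp(-4*I*pi/5) + exp(4*I*pi/5) + exp(2*I*pi/5))*conj(exp(-4*I*pi/5)) + 1*(3 + 2*exp(-2*I*pi/5) + exp(-4*I*pi/5) + exp(2*I*pi/5) + 2*exp(4*I*pi/5))*conj(exp(-2*I*pi/5))]
      = (1/5)[(9) + (2 + 3*exp(-2*I*pi/5) + exp(-4*I*pi/5) + exp(2*I*pi/5) + 2*exp(4*I*pi/5)) + (2 + 2*exp(-2*I*pi/5) + 3*exp(-4*I*pi/5) + exp(4*I*pi/5) + exp(2*I*pi/5)) + (2 + exp(-2*I*pi/5) + exp(-4*I*pi/5) + 3*exp(4*I*pi/5) + 2*exp(2*I*pi/5)) + (2 + 2*exp(-4*I*pi/5) + exp(-2*I*pi/5) + exp(4*I*pi/5) + 3*exp(2*I*pi/5))] = 10/5 = 2
  <chi_rho, chi_2> = (1/5)[1*(9)*conj(1) + 1*(3 + 2*exp(-4*I*pi/5) + exp(-2*I*pi/5) + exp(4*I*pi/5) + 2*exp(2*I*pi/5))*conj(exp(4*I*pi/5)) + 1*(3 + exp(-2*I*pi/5) + exp(-4*I*pi/5) + 2*exp(4*I*pi/5) + 2*exp(2*I*pi/5))*conj(exp(-2*I*pi/5)) + 1*(3 + 2*exp(-2*I*pi/5) + 2*exp(-4*I*pi/5) + exp(4*I*pi/5) + exp(2*I*pi/5))*conj(exp(2*I*pi/5)) + 1*(3 + 2*exp(-2*I*pi/5) + exp(-4*I*pi/5) + exp(2*I*pi/5) + 2*exp(4*I*pi/5))*conj(exp(-4*I*pi/5))]
      = (1/5)[(9) + (1 + 2*exp(-2*I*pi/5) + 3*exp(-4*I*pi/5) + exp(4*I*pi/5) + 2*exp(2*I*pi/5)) + (1 + 2*exp(-4*I*pi/5) + exp(-2*I*pi/5) + 2*exp(4*I*pi/5) + 3*exp(2*I*pi/5)) + (1 + 3*exp(-2*I*pi/5) + 2*exp(-4*I*pi/5) + exp(2*I*pi/5) + 2*exp(4*I*pi/5)) + (1 + 2*exp(-2*I*pi/5) + exp(-4*I*pi/5) + 3*exp(4*I*pi/5) + 2*exp(2*I*pi/5))] = 5/5 = 1
  <chi_rho, chi_3> = (1/5)[1*(9)*conj(1) + 1*(3 + 2*exp(-4*I*pi/5) + exp(-2*I*pi/5) + exp(4*I*pi/5) + 2*exp(2*I*pi/5))*conj(exp(-4*I*pi/5)) + 1*(3 + exp(-2*I*pi/5) + exp(-4*I*pi/5) + 2*exp(4*I*pi/5) + 2*exp(2*I*pi/5))*conj(exp(2*I*pi/5)) + 1*(3 + 2*exp(-2*I*pi/5) + 2*exp(-4*I*pi/5) + exp(4*I*pi/5) + exp(2*I*pi/5))*conj(exp(-2*I*pi/5)) + 1*(3 + 2*exp(-2*I*pi/5) + exp(-4*I*pi/5) + exp(2*I*pi/5) + 2*exp(4*I*pi/5))*conj(exp(4*I*pi/5))]
      = (1/5)[(9) + (2 + 2*exp(-4*I*pi/5) + exp(-2*I*pi/5) + exp(2*I*pi/5) + 3*exp(4*I*pi/5)) + (2 + 3*exp(-2*I*pi/5) + exp(-4*I*pi/5) + exp(4*I*pi/5) + 2*exp(2*I*pi/5)) + (2 + 2*exp(-2*I*pi/5) + exp(-4*I*pi/5) + exp(4*I*pi/5) + 3*exp(2*I*pi/5)) + (2 + 3*exp(-4*I*pi/5) + exp(-2*I*pi/5) + exp(2*I*pi/5) + 2*exp(4*I*pi/5))] = 10/5 = 2
  <chi_rho, chi_4> = (1/5)[1*(9)*conj(1) + 1*(3 + 2*exp(-4*I*pi/5) + exp(-2*I*pi/5) + exp(4*I*pi/5) + 2*exp(2*I*pi/5))*conj(exp(-2*I*pi/5)) + 1*(3 + exp(-2*I*pi/5) + exp(-4*I*pi/5) + 2*exp(4*I*pi/5) + 2*exp(2*I*pi/5))*conj(exp(-4*I*pi/5)) + 1*(3 + 2*exp(-2*I*pi/5) + 2*exp(-4*I*pi/5) + exp(4*I*pi/5) + exp(2*I*pi/5))*conj(exp(4*I*pi/5)) + 1*(3 + 2*exp(-2*I*pi/5) + exp(-4*I*pi/5) + exp(2*I*pi/5) + 2*exp(4*I*pi/5))*conj(exp(2*I*pi/5))]
      = (1/5)[(9) + (1 + 2*exp(-2*I*pi/5) + exp(-4*I*pi/5) + 2*exp(4*I*pi/5) + 3*exp(2*I*pi/5)) + (1 + 2*exp(-2*I*pi/5) + 2*exp(-4*I*pi/5) + exp(2*I*pi/5) + 3*exp(4*I*pi/5)) + (1 + 3*exp(-4*I*pi/5) + exp(-2*I*pi/5) + 2*exp(4*I*pi/5) + 2*exp(2*I*pi/5)) + (1 + 3*exp(-2*I*pi/5) + 2*exp(-4*I*pi/5) + exp(4*I*pi/5) + 2*exp(2*I*pi/5))] = 5/5 = 1
(Exp terms are combined using exp(i*s)*conj(exp(i*t)) = exp(i*(s-t)), and sums of them are collapsed using the identity that for every m > 1 the m distinct m-th roots of unity sum to 0, e.g. 1 + exp(2*I*pi/3) + exp(-2*I*pi/3) = 0.)
Dimension check: dim(rho) = sum (mult * dim) = 3*1 + 2*1 + 1*1 + 2*1 + 1*1 = 9 = chi_rho(e) = 9.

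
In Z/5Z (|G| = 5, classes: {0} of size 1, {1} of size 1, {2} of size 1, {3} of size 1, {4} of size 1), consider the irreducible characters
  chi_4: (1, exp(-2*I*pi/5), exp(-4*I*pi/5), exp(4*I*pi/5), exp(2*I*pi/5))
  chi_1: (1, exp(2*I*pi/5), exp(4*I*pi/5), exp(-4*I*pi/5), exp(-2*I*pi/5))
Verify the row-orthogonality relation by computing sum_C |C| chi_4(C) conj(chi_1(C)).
Sum = 0; so <chi_4, chi_1> = 0 (distinct irreducibles are orthogonal).

Working: Compute term by term over conjugacy classes (|C| * chi_4(C) * conj(chi_1(C))):
  1*(1)*conj(1) + 1*(exp(-2*I*pi/5))*conj(exp(2*I*pi/5)) + 1*(exp(-4*I*pi/5))*conj(exp(4*I*pi/5)) + 1*(exp(4*I*pi/5))*conj(exp(-4*I*pi/5)) + 1*(exp(2*I*pi/5))*conj(exp(-2*I*pi/5))
  = (1) + (exp(-4*I*pi/5)) + (exp(2*I*pi/5)) + (exp(-2*I*pi/5)) + (exp(4*I*pi/5))
  = 0.
(Exp terms are combined using exp(i*s)*conj(exp(i*t)) = exp(i*(s-t)), and sums of them are collapsed using the identity that for every m > 1 the m distinct m-th roots of unity sum to 0, e.g. 1 + exp(2*I*pi/3) + exp(-2*I*pi/3) = 0.)
Dividing by |G| = 5 gives 0/5 = 0, matching the row-orthogonality relation <chi_4, chi_1> = [chi_4 = chi_1].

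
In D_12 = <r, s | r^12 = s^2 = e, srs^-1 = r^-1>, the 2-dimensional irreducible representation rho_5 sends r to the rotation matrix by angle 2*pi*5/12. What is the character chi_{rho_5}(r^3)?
chi_{rho_5}(r^3) = 2*cos(2*pi*5*3/12) = 0

Why: rho_5(r^3) is rotation by angle 2*pi*5*3/12, whose trace is 2*cos(2*pi*5*3/12) = 0.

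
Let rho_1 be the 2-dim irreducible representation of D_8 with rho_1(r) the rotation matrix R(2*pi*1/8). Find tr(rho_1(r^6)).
chi_{rho_1}(r^6) = 2*cos(2*pi*1*6/8) = 0

Details: rho_1(r^6) is rotation by angle 2*pi*1*6/8, whose trace is 2*cos(2*pi*1*6/8) = 0.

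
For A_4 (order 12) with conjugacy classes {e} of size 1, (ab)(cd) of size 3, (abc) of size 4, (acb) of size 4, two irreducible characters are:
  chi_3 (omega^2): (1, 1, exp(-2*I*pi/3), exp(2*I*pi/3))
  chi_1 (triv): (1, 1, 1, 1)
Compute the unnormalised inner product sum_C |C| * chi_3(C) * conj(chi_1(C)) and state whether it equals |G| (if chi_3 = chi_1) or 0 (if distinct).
Sum = 0; so <chi_3, chi_1> = 0 (distinct irreducibles are orthogonal).

Justification: Compute term by term over conjugacy classes (|C| * chi_3(C) * conj(chi_1(C))):
  1*(1)*conj(1) + 3*(1)*conj(1) + 4*(exp(-2*I*pi/3))*conj(1) + 4*(exp(2*I*pi/3))*conj(1)
  = (1) + (3) + (4*exp(-2*I*pi/3)) + (4*exp(2*I*pi/3))
  = 0.
(Exp terms are combined using exp(i*s)*conj(exp(i*t)) = exp(i*(s-t)), and sums of them are collapsed using the identity that for every m > 1 the m distinct m-th roots of unity sum to 0, e.g. 1 + exp(2*I*pi/3) + exp(-2*I*pi/3) = 0.)
Dividing by |G| = 12 gives 0/12 = 0, matching the row-orthogonality relation <chi_3, chi_1> = [chi_3 = chi_1].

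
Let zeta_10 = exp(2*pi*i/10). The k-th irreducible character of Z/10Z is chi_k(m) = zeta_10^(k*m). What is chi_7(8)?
chi_7(8) = zeta_10^56 = exp(-4*I*pi/5)

chi_7(8) = zeta_10^(7*8) = zeta_10^56. Since zeta_10^10 = 1, this equals zeta_10^6 = exp(2*pi*i*6/10) = exp(-4*I*pi/5).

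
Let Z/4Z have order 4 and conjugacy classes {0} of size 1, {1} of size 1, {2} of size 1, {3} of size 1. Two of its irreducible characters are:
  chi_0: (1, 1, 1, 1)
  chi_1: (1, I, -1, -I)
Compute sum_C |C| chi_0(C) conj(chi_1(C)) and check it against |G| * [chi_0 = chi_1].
Sum = 0; so <chi_0, chi_1> = 0 (distinct irreducibles are orthogonal).

Working: Compute term by term over conjugacy classes (|C| * chi_0(C) * conj(chi_1(C))):
  1*(1)*conj(1) + 1*(1)*conj(I) + 1*(1)*conj(-1) + 1*(1)*conj(-I)
  = (1) + (-I) + (-1) + (I)
  = 0.
(Exp terms are combined using exp(i*s)*conj(exp(i*t)) = exp(i*(s-t)), and sums of them are collapsed using the identity that for every m > 1 the m distinct m-th roots of unity sum to 0, e.g. 1 + exp(2*I*pi/3) + exp(-2*I*pi/3) = 0.)
Dividing by |G| = 4 gives 0/4 = 0, matching the row-orthogonality relation <chi_0, chi_1> = [chi_0 = chi_1].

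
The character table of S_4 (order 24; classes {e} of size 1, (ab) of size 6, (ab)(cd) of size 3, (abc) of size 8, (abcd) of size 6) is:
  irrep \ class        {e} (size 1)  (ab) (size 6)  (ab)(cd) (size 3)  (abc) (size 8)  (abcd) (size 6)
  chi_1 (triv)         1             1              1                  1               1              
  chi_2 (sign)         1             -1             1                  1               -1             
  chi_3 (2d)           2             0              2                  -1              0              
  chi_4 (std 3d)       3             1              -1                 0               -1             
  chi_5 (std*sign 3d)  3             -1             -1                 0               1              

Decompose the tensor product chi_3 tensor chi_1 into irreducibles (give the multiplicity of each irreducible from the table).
chi_3 tensor chi_1 = chi_3 (all other irreducibles have multiplicity 0).

Why: The character of a tensor product is the pointwise product (chi_3 * chi_1)(C) = chi_3(C) * chi_1(C):
  {e}: (2)*(1), (ab): (0)*(1), (ab)(cd): (2)*(1), (abc): (-1)*(1), (abcd): (0)*(1)
so (chi_3 * chi_1) takes values
  {e} -> 2, (ab) -> 0, (ab)(cd) -> 2, (abc) -> -1, (abcd) -> 0.
Now take the inner product of this character with each irreducible chi from the table, <chi_3*chi_1, chi> = (1/24) sum_C |C| (chi_3*chi_1)(C) conj(chi(C)):
  <chi_3*chi_1, chi_1> = (1/24)[1*(2)*conj(1) + 6*(0)*conj(1) + 3*(2)*conj(1) + 8*(-1)*conj(1) + 6*(0)*conj(1)]
      = (1/24)[(2) + (0) + (6) + (-8) + (0)] = 0/24 = 0
  <chi_3*chi_1, chi_2> = (1/24)[1*(2)*conj(1) + 6*(0)*conj(-1) + 3*(2)*conj(1) + 8*(-1)*conj(1) + 6*(0)*conj(-1)]
      = (1/24)[(2) + (0) + (6) + (-8) + (0)] = 0/24 = 0
  <chi_3*chi_1, chi_3> = (1/24)[1*(2)*conj(2) + 6*(0)*conj(0) + 3*(2)*conj(2) + 8*(-1)*conj(-1) + 6*(0)*conj(0)]
      = (1/24)[(4) + (0) + (12) + (8) + (0)] = 24/24 = 1
  <chi_3*chi_1, chi_4> = (1/24)[1*(2)*conj(3) + 6*(0)*conj(1) + 3*(2)*conj(-1) + 8*(-1)*conj(0) + 6*(0)*conj(-1)]
      = (1/24)[(6) + (0) + (-6) + (0) + (0)] = 0/24 = 0
  <chi_3*chi_1, chi_5> = (1/24)[1*(2)*conj(3) + 6*(0)*conj(-1) + 3*(2)*conj(-1) + 8*(-1)*conj(0) + 6*(0)*conj(1)]
      = (1/24)[(6) + (0) + (-6) + (0) + (0)] = 0/24 = 0
Hence the multiplicities are chi_3: 1. Dimension check: dim(chi_3)*dim(chi_1) = 2*1 = 2 and sum (mult * dim) = 1*2 = 2.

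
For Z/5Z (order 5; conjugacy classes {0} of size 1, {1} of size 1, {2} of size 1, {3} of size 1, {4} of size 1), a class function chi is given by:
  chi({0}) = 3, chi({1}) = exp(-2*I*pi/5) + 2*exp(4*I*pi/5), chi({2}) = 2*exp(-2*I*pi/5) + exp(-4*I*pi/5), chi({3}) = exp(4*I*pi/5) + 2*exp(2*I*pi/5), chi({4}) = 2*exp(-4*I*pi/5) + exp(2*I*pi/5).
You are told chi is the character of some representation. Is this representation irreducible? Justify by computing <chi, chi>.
Not irreducible (reducible): <chi, chi> = 5 > 1.

Solution. <chi, chi> = (1/|G|) sum_C |C| * |chi(C)|^2 = (1/5)[1*|3|^2 + 1*|exp(-2*I*pi/5) + 2*exp(4*I*pi/5)|^2 + 1*|2*exp(-2*I*pi/5) + exp(-4*I*pi/5)|^2 + 1*|exp(4*I*pi/5) + 2*exp(2*I*pi/5)|^2 + 1*|2*exp(-4*I*pi/5) + exp(2*I*pi/5)|^2]
  = (1/5)[(9) + (5 + 2*exp(-4*I*pi/5) + 2*exp(4*I*pi/5)) + (5 + 2*exp(-2*I*pi/5) + 2*exp(2*I*pi/5)) + (5 + 2*exp(-2*I*pi/5) + 2*exp(2*I*pi/5)) + (5 + 2*exp(-4*I*pi/5) + 2*exp(4*I*pi/5))] = 25/5 = 5.
(Exp terms are combined using exp(i*s)*conj(exp(i*t)) = exp(i*(s-t)), and sums of them are collapsed using the identity that for every m > 1 the m distinct m-th roots of unity sum to 0, e.g. 1 + exp(2*I*pi/3) + exp(-2*I*pi/3) = 0.)
A character is irreducible iff <chi, chi> = 1, so this representation is reducible.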